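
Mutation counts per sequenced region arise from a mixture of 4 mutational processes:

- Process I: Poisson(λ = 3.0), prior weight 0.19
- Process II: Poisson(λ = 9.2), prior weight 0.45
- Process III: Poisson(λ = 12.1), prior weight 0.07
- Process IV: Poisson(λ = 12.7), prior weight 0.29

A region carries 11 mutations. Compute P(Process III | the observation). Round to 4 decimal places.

Apply Bayes' rule: the posterior for each component is proportional to its prior times its likelihood at x.
Poisson probabilities:
  L_I = 0.00022095
  L_II = 0.101158
  L_III = 0.113376
  L_IV = 0.105961
Unnormalised posteriors:
  π_I·L_I = 0.19 × 0.00022095 = 4.19806e-05
  π_II·L_II = 0.45 × 0.101158 = 0.0455212
  π_III·L_III = 0.07 × 0.113376 = 0.0079363
  π_IV·L_IV = 0.29 × 0.105961 = 0.0307286
Evidence: 4.19806e-05 + 0.0455212 + 0.0079363 + 0.0307286 = 0.0842281
P(Process III | data) = 0.0079363 / 0.0842281 ≈ 0.0942

0.0942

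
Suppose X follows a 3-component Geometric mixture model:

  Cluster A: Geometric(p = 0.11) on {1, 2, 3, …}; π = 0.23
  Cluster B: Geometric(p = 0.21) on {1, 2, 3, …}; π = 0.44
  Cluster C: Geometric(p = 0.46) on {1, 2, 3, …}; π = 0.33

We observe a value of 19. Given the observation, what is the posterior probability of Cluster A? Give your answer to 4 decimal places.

By Bayes' theorem, P(k | x) = π_k f_k(x) / Σ_j π_j f_j(x).
Evaluate each component's likelihood at the observed value:
  L_A = 0.0135025
  L_B = 0.00301653
  L_C = 7.01206e-06
Weight by the priors:
  π_A·L_A = 0.23 × 0.0135025 = 0.00310557
  π_B·L_B = 0.44 × 0.00301653 = 0.00132727
  π_C·L_C = 0.33 × 7.01206e-06 = 2.31398e-06
Marginal: 0.00310557 + 0.00132727 + 2.31398e-06 = 0.00443515
P(Cluster A | 19) ≈ 0.7002

0.7002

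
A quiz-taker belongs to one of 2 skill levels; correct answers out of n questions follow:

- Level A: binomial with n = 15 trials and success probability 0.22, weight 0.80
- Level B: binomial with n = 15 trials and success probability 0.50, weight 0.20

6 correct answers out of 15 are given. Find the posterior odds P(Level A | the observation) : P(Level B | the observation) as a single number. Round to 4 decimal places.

The posterior odds equal the prior odds times the likelihood ratio: (π_i/π_j)·(f_i(x)/f_j(x)).
Component likelihoods at x = 6 correct answers out of 15:
  p_A = C(15,6)·0.22^6·0.78^9 = 5005·0.00011338·0.106869 = 0.0606445
  p_B = C(15,6)·0.50^6·0.50^9 = 5005·0.015625·0.00195312 = 0.15274
0.0485156 / 0.0305481 ≈ 1.5882

1.5882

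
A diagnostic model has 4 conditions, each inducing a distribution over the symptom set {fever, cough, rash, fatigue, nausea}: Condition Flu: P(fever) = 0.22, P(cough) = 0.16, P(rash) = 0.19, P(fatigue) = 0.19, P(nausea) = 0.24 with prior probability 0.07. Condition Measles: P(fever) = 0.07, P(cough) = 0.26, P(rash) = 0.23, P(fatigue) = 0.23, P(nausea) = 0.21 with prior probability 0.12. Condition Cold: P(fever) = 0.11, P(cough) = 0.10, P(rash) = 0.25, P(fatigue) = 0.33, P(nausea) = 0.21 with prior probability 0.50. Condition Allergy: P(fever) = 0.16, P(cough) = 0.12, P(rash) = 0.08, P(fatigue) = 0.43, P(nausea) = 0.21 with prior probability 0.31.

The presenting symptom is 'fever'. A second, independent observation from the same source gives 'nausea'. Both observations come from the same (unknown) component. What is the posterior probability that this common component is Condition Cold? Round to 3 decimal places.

By Bayes' theorem, P(k | x) = P(Z=k) f_k(x) / Σ_j P(Z=j) f_j(x).
Since both observations come from the same component, the likelihood for component k is f_k(x₁)·f_k(x₂).
  L_Flu = [0.22] × [0.24] = 0.0528
  L_Measles = [0.07] × [0.21] = 0.0147
  L_Cold = [0.11] × [0.21] = 0.0231
  L_Allergy = [0.16] × [0.21] = 0.0336
Multiply by the mixture weights:
  P(Z=Flu)·L_Flu = 0.07 × 0.0528 = 0.003696
  P(Z=Measles)·L_Measles = 0.12 × 0.0147 = 0.001764
  P(Z=Cold)·L_Cold = 0.50 × 0.0231 = 0.01155
  P(Z=Allergy)·L_Allergy = 0.31 × 0.0336 = 0.010416
Marginal: 0.003696 + 0.001764 + 0.01155 + 0.010416 = 0.027426
P(Condition Cold | x) = 0.01155 / 0.027426 ≈ 0.421

0.421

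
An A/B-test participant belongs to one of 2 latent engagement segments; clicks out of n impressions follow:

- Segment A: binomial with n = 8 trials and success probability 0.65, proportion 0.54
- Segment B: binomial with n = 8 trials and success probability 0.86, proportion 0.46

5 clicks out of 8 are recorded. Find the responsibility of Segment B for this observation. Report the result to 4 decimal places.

By Bayes' theorem, P(k | x) = π_k f_k(x) / Σ_j π_j f_j(x).
Binomial probabilities:
  f_A = C(8,5)·0.65^5·0.35^3 = 56·0.116029·0.042875 = 0.278586
  f_B = C(8,5)·0.86^5·0.14^3 = 56·0.470427·0.002744 = 0.0722877
Unnormalised posteriors:
  π_A·f_A = 0.54 × 0.278586 = 0.150436
  π_B·f_B = 0.46 × 0.0722877 = 0.0332523
Evidence: 0.150436 + 0.0332523 = 0.183689
Responsibility of Segment B: 0.0332523 / 0.183689 ≈ 0.1810

0.1810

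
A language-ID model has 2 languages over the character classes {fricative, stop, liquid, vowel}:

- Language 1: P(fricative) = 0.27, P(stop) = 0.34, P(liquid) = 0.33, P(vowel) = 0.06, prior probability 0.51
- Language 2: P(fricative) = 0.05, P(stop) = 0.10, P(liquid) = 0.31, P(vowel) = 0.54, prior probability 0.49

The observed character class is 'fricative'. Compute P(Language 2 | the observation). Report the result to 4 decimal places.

0.1510

Apply Bayes' rule: the posterior for each component is proportional to its prior times its likelihood at x.
Evaluate each component's likelihood at the observed value:
  L_1 = P(fricative | comp) = 0.27
  L_2 = P(fricative | comp) = 0.05
Prior × likelihood for each component:
  π_1·L_1 = 0.51 × 0.27 = 0.1377
  π_2·L_2 = 0.49 × 0.05 = 0.0245
Denominator: 0.1377 + 0.0245 = 0.1622
So the posterior for Language 2 is 0.0245 / 0.1622 ≈ 0.1510.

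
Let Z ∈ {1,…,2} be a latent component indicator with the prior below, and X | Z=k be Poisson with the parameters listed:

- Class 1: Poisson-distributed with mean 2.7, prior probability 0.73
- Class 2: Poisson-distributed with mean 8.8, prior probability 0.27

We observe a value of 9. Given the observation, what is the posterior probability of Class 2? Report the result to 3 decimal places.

0.972

By Bayes' theorem, P(k | x) = π_k f_k(x) / Σ_j π_j f_j(x).
Component likelihoods at x = 9:
  p_1 = e^(−2.7)·2.7^9/9! = 0.00141226
  p_2 = e^(−8.8)·8.8^9/9! = 0.131459
Multiply by the mixture weights:
  π_1·p_1 = 0.73 × 0.00141226 = 0.00103095
  π_2·p_2 = 0.27 × 0.131459 = 0.0354939
Denominator: 0.00103095 + 0.0354939 = 0.0365248
Responsibility of Class 2: 0.0354939 / 0.0365248 ≈ 0.972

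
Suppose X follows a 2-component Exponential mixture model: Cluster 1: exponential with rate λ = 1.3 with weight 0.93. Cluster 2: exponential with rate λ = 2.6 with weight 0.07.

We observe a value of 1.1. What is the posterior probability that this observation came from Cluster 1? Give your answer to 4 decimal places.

0.9652

Posterior ∝ prior × likelihood, so P(k | x) ∝ P(Z=k) f_k(x); normalise over all components.
Evaluate each component's likelihood at the observed value:
  f_1 = 1.3·e^(−1.3·1.1) = 1.3·e^(−1.4300) = 0.311102
  f_2 = 2.6·e^(−2.6·1.1) = 2.6·e^(−2.8600) = 0.148899
Multiply by the mixture weights:
  P(Z=1)·f_1 = 0.93 × 0.311102 = 0.289324
  P(Z=2)·f_2 = 0.07 × 0.148899 = 0.0104229
Sum: 0.289324 + 0.0104229 = 0.299747
Responsibility of Cluster 1: 0.289324 / 0.299747 ≈ 0.9652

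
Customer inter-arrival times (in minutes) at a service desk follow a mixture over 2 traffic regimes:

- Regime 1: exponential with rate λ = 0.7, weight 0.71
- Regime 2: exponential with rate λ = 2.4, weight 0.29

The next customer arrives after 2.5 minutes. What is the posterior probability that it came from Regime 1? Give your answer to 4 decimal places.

0.9804

The responsibility of component k is π_k f_k(x) divided by Σ_j π_j f_j(x).
Component likelihoods at x = 2.5 minutes:
  L_1 = 0.7·e^(−0.7·2.5) = 0.7·e^(−1.7500) = 0.121642
  L_2 = 2.4·e^(−2.4·2.5) = 2.4·e^(−6.0000) = 0.00594901
Weight by the priors:
  π_1·L_1 = 0.71 × 0.121642 = 0.0863656
  π_2·L_2 = 0.29 × 0.00594901 = 0.00172521
Evidence: 0.0863656 + 0.00172521 = 0.0880909
P(Regime 1 | 2.5 minutes) = 0.0863656 / 0.0880909 ≈ 0.9804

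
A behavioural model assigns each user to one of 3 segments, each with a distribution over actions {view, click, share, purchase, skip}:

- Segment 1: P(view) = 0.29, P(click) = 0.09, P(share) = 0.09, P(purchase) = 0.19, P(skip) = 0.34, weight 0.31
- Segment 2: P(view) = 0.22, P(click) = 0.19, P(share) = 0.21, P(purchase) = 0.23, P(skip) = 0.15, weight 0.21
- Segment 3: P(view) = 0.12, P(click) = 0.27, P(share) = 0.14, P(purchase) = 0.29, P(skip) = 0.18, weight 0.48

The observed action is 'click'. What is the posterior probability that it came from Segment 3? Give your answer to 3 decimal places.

Posterior ∝ prior × likelihood, so P(k | x) ∝ P(Z=k) f_k(x); normalise over all components.
Categorical probabilities:
  L_1 = 0.09
  L_2 = 0.19
  L_3 = 0.27
Prior × likelihood for each component:
  P(Z=1)·L_1 = 0.31 × 0.09 = 0.0279
  P(Z=2)·L_2 = 0.21 × 0.19 = 0.0399
  P(Z=3)·L_3 = 0.48 × 0.27 = 0.1296
Marginal: 0.0279 + 0.0399 + 0.1296 = 0.1974
P(Segment 3 | 'click') = 0.1296 / 0.1974 ≈ 0.657

0.657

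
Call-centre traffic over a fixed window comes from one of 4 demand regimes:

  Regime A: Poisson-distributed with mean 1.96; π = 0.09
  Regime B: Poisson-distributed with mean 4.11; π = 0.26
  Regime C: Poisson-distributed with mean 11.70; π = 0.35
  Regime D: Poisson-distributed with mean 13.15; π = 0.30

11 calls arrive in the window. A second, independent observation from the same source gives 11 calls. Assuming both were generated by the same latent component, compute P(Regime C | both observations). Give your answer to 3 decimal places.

The responsibility of component k is π_k f_k(x) divided by Σ_j π_j f_j(x).
Since both observations come from the same component, the likelihood for component k is f_k(x₁)·f_k(x₂).
  L_A = [e^(−1.96)·1.96^11/11! = 5.78687e-06] × [5.78687e-06] = 3.34879e-11
  L_B = [e^(−4.11)·4.11^11/11! = 0.00232356] × [0.00232356] = 5.39893e-06
  L_C = [e^(−11.70)·11.70^11/11! = 0.116854] × [0.116854] = 0.0136548
  L_D = [e^(−13.15)·13.15^11/11! = 0.0990958] × [0.0990958] = 0.00981997
Weight by the priors:
  π_A·L_A = 0.09 × 3.34879e-11 = 3.01391e-12
  π_B·L_B = 0.26 × 5.39893e-06 = 1.40372e-06
  π_C·L_C = 0.35 × 0.0136548 = 0.00477919
  π_D·L_D = 0.30 × 0.00981997 = 0.00294599
Evidence: 3.01391e-12 + 1.40372e-06 + 0.00477919 + 0.00294599 = 0.00772659
So the posterior for Regime C is 0.00477919 / 0.00772659 ≈ 0.619.

0.619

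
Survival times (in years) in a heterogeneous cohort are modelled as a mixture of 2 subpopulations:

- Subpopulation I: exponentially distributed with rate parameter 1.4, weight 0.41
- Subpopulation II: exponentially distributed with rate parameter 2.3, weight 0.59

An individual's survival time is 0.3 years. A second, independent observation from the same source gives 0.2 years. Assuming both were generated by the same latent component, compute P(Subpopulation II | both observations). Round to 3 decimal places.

0.712

P(component k | x) = π_k·f_k(x) / marginal(x), where marginal(x) = Σ_j π_j·f_j(x).
Since both observations come from the same component, the likelihood for component k is f_k(x₁)·f_k(x₂).
  p_I = [0.919866] × [1.0581] = 0.973307
  p_II = [1.15362] × [1.45195] = 1.67501
Multiply by the mixture weights:
  π_I·p_I = 0.41 × 0.973307 = 0.399056
  π_II·p_II = 0.59 × 1.67501 = 0.988255
Denominator: 0.399056 + 0.988255 = 1.38731
So the posterior for Subpopulation II is 0.988255 / 1.38731 ≈ 0.712.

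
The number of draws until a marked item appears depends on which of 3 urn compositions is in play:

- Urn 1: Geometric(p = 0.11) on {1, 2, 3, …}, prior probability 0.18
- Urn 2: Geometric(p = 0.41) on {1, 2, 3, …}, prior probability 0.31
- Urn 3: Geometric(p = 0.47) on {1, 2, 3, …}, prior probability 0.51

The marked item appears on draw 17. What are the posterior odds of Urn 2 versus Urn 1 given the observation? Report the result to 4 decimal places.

0.0089

Posterior odds = (π_i f_i(x)) / (π_j f_j(x)); the normalising sum cancels.
Evaluate each component's likelihood at the observed value:
  L_1 = 0.11·(1−0.11)^16 = 0.11·0.154967 = 0.0170464
  L_2 = 0.41·(1−0.41)^16 = 0.41·0.000215592 = 8.83926e-05
  L_3 = 0.47·(1−0.47)^16 = 0.47·3.87627e-05 = 1.82185e-05
2.74017e-05 / 0.00306835 ≈ 0.0089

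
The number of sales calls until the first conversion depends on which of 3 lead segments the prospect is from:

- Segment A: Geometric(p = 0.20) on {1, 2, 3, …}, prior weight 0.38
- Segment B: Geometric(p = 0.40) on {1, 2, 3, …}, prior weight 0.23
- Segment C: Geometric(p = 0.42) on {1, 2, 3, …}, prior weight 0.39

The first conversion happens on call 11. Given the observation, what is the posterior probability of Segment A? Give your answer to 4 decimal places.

P(component k | x) = P(Z=k)·f_k(x) / marginal(x), where marginal(x) = Σ_j P(Z=j)·f_j(x).
Geometric probabilities:
  L_A = 0.0214748
  L_B = 0.00241865
  L_C = 0.00180938
Unnormalised posteriors:
  P(Z=A)·L_A = 0.38 × 0.0214748 = 0.00816044
  P(Z=B)·L_B = 0.23 × 0.00241865 = 0.000556289
  P(Z=C)·L_C = 0.39 × 0.00180938 = 0.000705657
Marginal: 0.00816044 + 0.000556289 + 0.000705657 = 0.00942238
P(Segment A | data) ≈ 0.8661

0.8661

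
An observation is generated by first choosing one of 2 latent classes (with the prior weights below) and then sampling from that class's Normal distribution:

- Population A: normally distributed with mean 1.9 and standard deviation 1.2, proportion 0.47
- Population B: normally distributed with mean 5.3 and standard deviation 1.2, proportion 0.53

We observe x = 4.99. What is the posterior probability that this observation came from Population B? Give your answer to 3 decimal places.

P(component k | x) = π_k·f_k(x) / marginal(x), where marginal(x) = Σ_j π_j·f_j(x).
Normal densities:
  L_A = 0.0120755
  L_B = 0.321542
Unnormalised posteriors:
  π_A·L_A = 0.47 × 0.0120755 = 0.00567551
  π_B·L_B = 0.53 × 0.321542 = 0.170417
Denominator: 0.00567551 + 0.170417 = 0.176093
So the posterior for Population B is 0.170417 / 0.176093 ≈ 0.968.

0.968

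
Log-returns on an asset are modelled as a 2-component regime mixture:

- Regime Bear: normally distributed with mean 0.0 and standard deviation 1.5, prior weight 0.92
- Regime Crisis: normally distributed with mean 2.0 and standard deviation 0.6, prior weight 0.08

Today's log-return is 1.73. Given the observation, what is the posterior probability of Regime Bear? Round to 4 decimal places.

0.7236

By Bayes' theorem, P(k | x) = π_k f_k(x) / Σ_j π_j f_j(x).
Evaluate each component's likelihood at the observed value:
  f_Bear = 0.136765
  f_Crisis = 0.600878
Prior × likelihood for each component:
  π_Bear·f_Bear = 0.92 × 0.136765 = 0.125824
  π_Crisis·f_Crisis = 0.08 × 0.600878 = 0.0480703
Sum: 0.125824 + 0.0480703 = 0.173894
So the posterior for Regime Bear is 0.125824 / 0.173894 ≈ 0.7236.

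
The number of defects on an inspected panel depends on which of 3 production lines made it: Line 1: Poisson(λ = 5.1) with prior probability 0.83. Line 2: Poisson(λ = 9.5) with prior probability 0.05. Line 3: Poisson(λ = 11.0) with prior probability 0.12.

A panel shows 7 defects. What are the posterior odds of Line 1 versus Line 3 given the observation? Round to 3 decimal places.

11.627

Since P(k|x) ∝ π_k f_k(x), the posterior odds are π_i f_i(x) / (π_j f_j(x)).
Component likelihoods at x = 7 defects:
  f_1 = 0.108557
  f_2 = 0.103714
  f_3 = 0.0645772
Posterior odds = (π_1·f_1) / (π_3·f_3) = (0.83·0.108557) / (0.12·0.0645772) = 0.0901025 / 0.00774926 ≈ 11.627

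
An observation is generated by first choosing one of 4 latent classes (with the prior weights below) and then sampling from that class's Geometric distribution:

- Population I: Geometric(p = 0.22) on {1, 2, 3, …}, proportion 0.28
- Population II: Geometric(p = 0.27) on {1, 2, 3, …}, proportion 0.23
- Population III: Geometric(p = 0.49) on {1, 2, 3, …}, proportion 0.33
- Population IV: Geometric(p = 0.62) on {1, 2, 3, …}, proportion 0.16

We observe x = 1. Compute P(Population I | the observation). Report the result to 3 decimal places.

Posterior ∝ prior × likelihood, so P(k | x) ∝ P(Z=k) f_k(x); normalise over all components.
Component likelihoods at x = 1:
  p_I = 0.22·(1−0.22)^0 = 0.22·1 = 0.22
  p_II = 0.27·(1−0.27)^0 = 0.27·1 = 0.27
  p_III = 0.49·(1−0.49)^0 = 0.49·1 = 0.49
  p_IV = 0.62·(1−0.62)^0 = 0.62·1 = 0.62
Prior × likelihood for each component:
  P(Z=I)·p_I = 0.28 × 0.22 = 0.0616
  P(Z=II)·p_II = 0.23 × 0.27 = 0.0621
  P(Z=III)·p_III = 0.33 × 0.49 = 0.1617
  P(Z=IV)·p_IV = 0.16 × 0.62 = 0.0992
Evidence: 0.0616 + 0.0621 + 0.1617 + 0.0992 = 0.3846
P(Population I | the observation) ≈ 0.160

0.160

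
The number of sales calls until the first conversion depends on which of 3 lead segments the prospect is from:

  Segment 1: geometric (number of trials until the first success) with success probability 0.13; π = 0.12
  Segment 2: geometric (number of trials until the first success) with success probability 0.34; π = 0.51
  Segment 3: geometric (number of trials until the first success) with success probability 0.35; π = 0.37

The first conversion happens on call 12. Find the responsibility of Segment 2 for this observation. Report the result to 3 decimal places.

By Bayes' theorem, P(k | x) = π_k f_k(x) / Σ_j π_j f_j(x).
Evaluate each component's likelihood at the observed value:
  L_1 = 0.0280967
  L_2 = 0.00351935
  L_3 = 0.00306277
Multiply by the mixture weights:
  π_1·L_1 = 0.12 × 0.0280967 = 0.0033716
  π_2·L_2 = 0.51 × 0.00351935 = 0.00179487
  π_3·L_3 = 0.37 × 0.00306277 = 0.00113323
Marginal: 0.0033716 + 0.00179487 + 0.00113323 = 0.0062997
So the posterior for Segment 2 is 0.00179487 / 0.0062997 ≈ 0.285.

0.285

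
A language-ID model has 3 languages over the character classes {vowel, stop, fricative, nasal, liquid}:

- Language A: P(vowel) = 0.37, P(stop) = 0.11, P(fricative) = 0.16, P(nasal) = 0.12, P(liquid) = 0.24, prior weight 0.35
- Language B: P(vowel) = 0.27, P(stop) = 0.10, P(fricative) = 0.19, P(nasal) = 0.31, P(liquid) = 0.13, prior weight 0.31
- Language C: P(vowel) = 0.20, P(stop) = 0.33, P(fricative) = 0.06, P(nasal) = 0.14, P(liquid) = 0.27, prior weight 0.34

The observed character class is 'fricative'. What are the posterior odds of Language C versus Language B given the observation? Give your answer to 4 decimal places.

Posterior odds = (π_i f_i(x)) / (π_j f_j(x)); the normalising sum cancels.
Component likelihoods at x = 'fricative':
  f_A = P(fricative | comp) = 0.16
  f_B = P(fricative | comp) = 0.19
  f_C = P(fricative | comp) = 0.06
0.0204 / 0.0589 ≈ 0.3463

0.3463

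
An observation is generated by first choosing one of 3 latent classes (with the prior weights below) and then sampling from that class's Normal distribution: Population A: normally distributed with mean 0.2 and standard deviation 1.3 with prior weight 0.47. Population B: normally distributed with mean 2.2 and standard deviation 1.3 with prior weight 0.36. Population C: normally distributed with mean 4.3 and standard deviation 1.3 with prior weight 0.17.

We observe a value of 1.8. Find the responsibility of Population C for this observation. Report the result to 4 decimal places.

The responsibility of component k is w_k f_k(x) divided by Σ_j w_j f_j(x).
Component likelihoods at x = 1.8:
  p_A = (1/(1.3·√(2π)))·exp(−(1.8−0.2)²/(2·1.3²)) = 0.306879·exp(-0.75740) = 0.143891
  p_B = (1/(1.3·√(2π)))·exp(−(1.8−2.2)²/(2·1.3²)) = 0.306879·exp(-0.04734) = 0.29269
  p_C = (1/(1.3·√(2π)))·exp(−(1.8−4.3)²/(2·1.3²)) = 0.306879·exp(-1.84911) = 0.0482956
Prior × likelihood for each component:
  w_A·p_A = 0.47 × 0.143891 = 0.0676288
  w_B·p_B = 0.36 × 0.29269 = 0.105369
  w_C·p_C = 0.17 × 0.0482956 = 0.00821025
Sum: 0.0676288 + 0.105369 + 0.00821025 = 0.181208
P(Population C | the observation) ≈ 0.0453

0.0453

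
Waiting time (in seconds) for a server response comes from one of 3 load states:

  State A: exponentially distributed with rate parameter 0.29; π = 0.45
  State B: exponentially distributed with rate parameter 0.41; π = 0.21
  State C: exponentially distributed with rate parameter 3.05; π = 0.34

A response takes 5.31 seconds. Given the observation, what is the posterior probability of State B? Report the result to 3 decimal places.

Apply Bayes' rule: the posterior for each component is proportional to its prior times its likelihood at x.
Evaluate each component's likelihood at the observed value:
  p_A = 0.0621767
  p_B = 0.0464816
  p_C = 2.82282e-07
Prior × likelihood for each component:
  π_A·p_A = 0.45 × 0.0621767 = 0.0279795
  π_B·p_B = 0.21 × 0.0464816 = 0.00976114
  π_C·p_C = 0.34 × 2.82282e-07 = 9.5976e-08
Sum: 0.0279795 + 0.00976114 + 9.5976e-08 = 0.0377408
P(State B | the observation) = 0.00976114 / 0.0377408 ≈ 0.259

0.259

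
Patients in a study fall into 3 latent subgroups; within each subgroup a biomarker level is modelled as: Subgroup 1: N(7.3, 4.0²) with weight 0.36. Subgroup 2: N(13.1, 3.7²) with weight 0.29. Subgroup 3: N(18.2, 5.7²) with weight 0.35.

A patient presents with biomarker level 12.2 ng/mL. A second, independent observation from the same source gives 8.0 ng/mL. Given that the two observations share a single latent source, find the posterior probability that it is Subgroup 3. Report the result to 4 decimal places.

0.0635

The responsibility of component k is π_k f_k(x) divided by Σ_j π_j f_j(x).
Since both observations come from the same component, the likelihood for component k is f_k(x₁)·f_k(x₂).
  f_1 = [(1/(4.0·√(2π)))·exp(−(12.2−7.3)²/(2·4.0²)) = 0.099736·exp(-0.75031) = 0.047097] × [0.09822] = 0.00462587
  f_2 = [(1/(3.7·√(2π)))·exp(−(12.2−13.1)²/(2·3.7²)) = 0.107822·exp(-0.02958) = 0.104679] × [0.0417008] = 0.00436521
  f_3 = [(1/(5.7·√(2π)))·exp(−(12.2−18.2)²/(2·5.7²)) = 0.069990·exp(-0.55402) = 0.0402188] × [0.0141151] = 0.000567691
Prior × likelihood for each component:
  π_1·f_1 = 0.36 × 0.00462587 = 0.00166531
  π_2·f_2 = 0.29 × 0.00436521 = 0.00126591
  π_3·f_3 = 0.35 × 0.000567691 = 0.000198692
Denominator: 0.00166531 + 0.00126591 + 0.000198692 = 0.00312991
P(Subgroup 3 | x) = 0.000198692 / 0.00312991 ≈ 0.0635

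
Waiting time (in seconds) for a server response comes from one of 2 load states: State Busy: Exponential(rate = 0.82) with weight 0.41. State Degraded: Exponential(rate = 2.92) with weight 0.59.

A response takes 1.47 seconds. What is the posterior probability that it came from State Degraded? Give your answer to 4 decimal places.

The responsibility of component k is π_k f_k(x) divided by Σ_j π_j f_j(x).
Exponential densities:
  L_Busy = 0.82·e^(−0.82·1.47) = 0.82·e^(−1.2054) = 0.245649
  L_Degraded = 2.92·e^(−2.92·1.47) = 2.92·e^(−4.2924) = 0.0399225
Unnormalised posteriors:
  π_Busy·L_Busy = 0.41 × 0.245649 = 0.100716
  π_Degraded·L_Degraded = 0.59 × 0.0399225 = 0.0235542
Normaliser: 0.100716 + 0.0235542 = 0.12427
P(State Degraded | x) = 0.0235542 / 0.12427 ≈ 0.1895

0.1895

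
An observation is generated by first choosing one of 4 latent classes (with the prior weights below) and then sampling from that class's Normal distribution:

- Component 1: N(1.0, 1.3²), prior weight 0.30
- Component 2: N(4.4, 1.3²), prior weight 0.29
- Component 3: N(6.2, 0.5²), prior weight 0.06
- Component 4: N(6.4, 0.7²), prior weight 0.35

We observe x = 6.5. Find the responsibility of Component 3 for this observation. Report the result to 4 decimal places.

By Bayes' theorem, P(k | x) = P(Z=k) f_k(x) / Σ_j P(Z=j) f_j(x).
Evaluate each component's likelihood at the observed value:
  p_1 = (1/(1.3·√(2π)))·exp(−(6.5−1.0)²/(2·1.3²)) = 0.306879·exp(-8.94970) = 3.98253e-05
  p_2 = (1/(1.3·√(2π)))·exp(−(6.5−4.4)²/(2·1.3²)) = 0.306879·exp(-1.30473) = 0.0832392
  p_3 = (1/(0.5·√(2π)))·exp(−(6.5−6.2)²/(2·0.5²)) = 0.797885·exp(-0.18000) = 0.666449
  p_4 = (1/(0.7·√(2π)))·exp(−(6.5−6.4)²/(2·0.7²)) = 0.569918·exp(-0.01020) = 0.564132
Prior × likelihood for each component:
  P(Z=1)·p_1 = 0.30 × 3.98253e-05 = 1.19476e-05
  P(Z=2)·p_2 = 0.29 × 0.0832392 = 0.0241394
  P(Z=3)·p_3 = 0.06 × 0.666449 = 0.039987
  P(Z=4)·p_4 = 0.35 × 0.564132 = 0.197446
Normaliser: 1.19476e-05 + 0.0241394 + 0.039987 + 0.197446 = 0.261584
Responsibility of Component 3: 0.039987 / 0.261584 ≈ 0.1529

0.1529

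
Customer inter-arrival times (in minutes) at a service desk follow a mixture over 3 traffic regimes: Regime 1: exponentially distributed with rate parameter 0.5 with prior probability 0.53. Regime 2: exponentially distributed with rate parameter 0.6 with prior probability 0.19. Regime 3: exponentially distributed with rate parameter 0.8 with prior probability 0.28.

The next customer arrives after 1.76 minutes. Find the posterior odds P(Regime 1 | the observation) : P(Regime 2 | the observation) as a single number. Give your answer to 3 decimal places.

2.772

Since P(k|x) ∝ π_k f_k(x), the posterior odds are π_i f_i(x) / (π_j f_j(x)).
Evaluate each component's likelihood at the observed value:
  f_1 = 0.5·e^(−0.5·1.76) = 0.5·e^(−0.8800) = 0.207391
  f_2 = 0.6·e^(−0.6·1.76) = 0.6·e^(−1.0560) = 0.208707
  f_3 = 0.8·e^(−0.8·1.76) = 0.8·e^(−1.4080) = 0.195706
0.109917 / 0.0396543 ≈ 2.772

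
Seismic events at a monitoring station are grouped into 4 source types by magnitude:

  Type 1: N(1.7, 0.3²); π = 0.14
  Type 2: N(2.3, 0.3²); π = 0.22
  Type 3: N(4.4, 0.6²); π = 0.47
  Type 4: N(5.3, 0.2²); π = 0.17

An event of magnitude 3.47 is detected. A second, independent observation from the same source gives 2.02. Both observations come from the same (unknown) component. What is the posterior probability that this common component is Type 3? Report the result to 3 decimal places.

Apply Bayes' rule: the posterior for each component is proportional to its prior times its likelihood at x.
Since both observations come from the same component, the likelihood for component k is f_k(x₁)·f_k(x₂).
  p_1 = [3.67192e-08] × [0.752876] = 2.7645e-08
  p_2 = [0.000662185] × [0.860259] = 0.000569651
  p_3 = [0.200015] × [0.000254723] = 5.09484e-05
  p_4 = [1.31756e-18] × [7.8697e-59] = 1.03688e-76
Prior × likelihood for each component:
  w_1·p_1 = 0.14 × 2.7645e-08 = 3.8703e-09
  w_2·p_2 = 0.22 × 0.000569651 = 0.000125323
  w_3·p_3 = 0.47 × 5.09484e-05 = 2.39457e-05
  w_4·p_4 = 0.17 × 1.03688e-76 = 1.7627e-77
Evidence: 3.8703e-09 + 0.000125323 + 2.39457e-05 + 1.7627e-77 = 0.000149273
P(Type 3 | x₁,x₂) = 2.39457e-05 / 0.000149273 ≈ 0.160

0.160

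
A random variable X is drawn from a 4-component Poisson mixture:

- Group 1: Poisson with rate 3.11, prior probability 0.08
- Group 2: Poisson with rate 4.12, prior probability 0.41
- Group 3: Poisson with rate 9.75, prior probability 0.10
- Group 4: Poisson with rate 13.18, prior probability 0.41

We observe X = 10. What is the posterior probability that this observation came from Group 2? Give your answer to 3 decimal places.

0.053

Posterior ∝ prior × likelihood, so P(k | x) ∝ π_k f_k(x); normalise over all components.
Evaluate each component's likelihood at the observed value:
  L_1 = 0.00104036
  L_2 = 0.00630835
  L_3 = 0.124713
  L_4 = 0.0822981
Prior × likelihood for each component:
  π_1·L_1 = 0.08 × 0.00104036 = 8.32291e-05
  π_2·L_2 = 0.41 × 0.00630835 = 0.00258642
  π_3·L_3 = 0.10 × 0.124713 = 0.0124713
  π_4·L_4 = 0.41 × 0.0822981 = 0.0337422
Marginal: 8.32291e-05 + 0.00258642 + 0.0124713 + 0.0337422 = 0.0488832
Responsibility of Group 2: 0.00258642 / 0.0488832 ≈ 0.053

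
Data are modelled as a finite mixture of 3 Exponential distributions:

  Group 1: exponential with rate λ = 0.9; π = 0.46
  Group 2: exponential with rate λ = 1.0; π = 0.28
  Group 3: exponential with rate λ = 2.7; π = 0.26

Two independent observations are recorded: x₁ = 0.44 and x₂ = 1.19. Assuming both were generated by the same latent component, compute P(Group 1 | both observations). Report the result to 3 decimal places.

By Bayes' theorem, P(k | x) = π_k f_k(x) / Σ_j π_j f_j(x).
Since both observations come from the same component, the likelihood for component k is f_k(x₁)·f_k(x₂).
  L_1 = [0.9·e^(−0.9·0.44) = 0.9·e^(−0.3960) = 0.605706] × [0.308399] = 0.186799
  L_2 = [1.0·e^(−1.0·0.44) = 1.0·e^(−0.4400) = 0.644036] × [0.304221] = 0.19593
  L_3 = [2.7·e^(−2.7·0.44) = 2.7·e^(−1.1880) = 0.823042] × [0.108636] = 0.0894124
Prior × likelihood for each component:
  π_1·L_1 = 0.46 × 0.186799 = 0.0859276
  π_2·L_2 = 0.28 × 0.19593 = 0.0548603
  π_3·L_3 = 0.26 × 0.0894124 = 0.0232472
Denominator: 0.0859276 + 0.0548603 + 0.0232472 = 0.164035
So the posterior for Group 1 is 0.0859276 / 0.164035 ≈ 0.524.

0.524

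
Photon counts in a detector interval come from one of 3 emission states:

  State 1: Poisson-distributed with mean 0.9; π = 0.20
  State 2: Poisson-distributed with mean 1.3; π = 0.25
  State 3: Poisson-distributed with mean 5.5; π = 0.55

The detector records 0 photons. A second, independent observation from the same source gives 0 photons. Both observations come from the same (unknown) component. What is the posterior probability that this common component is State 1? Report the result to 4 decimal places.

0.6402

Apply Bayes' rule: the posterior for each component is proportional to its prior times its likelihood at x.
Since both observations come from the same component, the likelihood for component k is f_k(x₁)·f_k(x₂).
  f_1 = [0.40657] × [0.40657] = 0.165299
  f_2 = [0.272532] × [0.272532] = 0.0742736
  f_3 = [0.00408677] × [0.00408677] = 1.67017e-05
Weight by the priors:
  π_1·f_1 = 0.20 × 0.165299 = 0.0330598
  π_2·f_2 = 0.25 × 0.0742736 = 0.0185684
  π_3·f_3 = 0.55 × 1.67017e-05 = 9.18594e-06
Evidence: 0.0330598 + 0.0185684 + 9.18594e-06 = 0.0516374
Responsibility of State 1: 0.0330598 / 0.0516374 ≈ 0.6402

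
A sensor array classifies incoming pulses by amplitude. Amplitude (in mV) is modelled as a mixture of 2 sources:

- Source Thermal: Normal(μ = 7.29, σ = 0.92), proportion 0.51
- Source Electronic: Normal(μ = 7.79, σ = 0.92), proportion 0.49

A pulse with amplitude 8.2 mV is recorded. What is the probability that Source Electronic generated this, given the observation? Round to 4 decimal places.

Posterior ∝ prior × likelihood, so P(k | x) ∝ π_k f_k(x); normalise over all components.
Normal densities:
  L_Thermal = (1/(0.92·√(2π)))·exp(−(8.2−7.29)²/(2·0.92²)) = 0.433633·exp(-0.48919) = 0.26587
  L_Electronic = (1/(0.92·√(2π)))·exp(−(8.2−7.79)²/(2·0.92²)) = 0.433633·exp(-0.09930) = 0.392641
Weight by the priors:
  π_Thermal·L_Thermal = 0.51 × 0.26587 = 0.135594
  π_Electronic·L_Electronic = 0.49 × 0.392641 = 0.192394
Normaliser: 0.135594 + 0.192394 = 0.327988
So the posterior for Source Electronic is 0.192394 / 0.327988 ≈ 0.5866.

0.5866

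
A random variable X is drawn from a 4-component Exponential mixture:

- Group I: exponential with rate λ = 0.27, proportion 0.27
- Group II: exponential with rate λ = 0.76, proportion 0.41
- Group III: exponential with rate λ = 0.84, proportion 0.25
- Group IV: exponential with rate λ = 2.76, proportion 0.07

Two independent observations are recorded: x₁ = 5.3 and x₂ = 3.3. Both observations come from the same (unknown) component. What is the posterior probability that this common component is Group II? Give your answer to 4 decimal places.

Posterior ∝ prior × likelihood, so P(k | x) ∝ π_k f_k(x); normalise over all components.
Since both observations come from the same component, the likelihood for component k is f_k(x₁)·f_k(x₂).
  p_I = [0.27·e^(−0.27·5.3) = 0.27·e^(−1.4310) = 0.0645488] × [0.110766] = 0.00714983
  p_II = [0.76·e^(−0.76·5.3) = 0.76·e^(−4.0280) = 0.0135355] × [0.0618875] = 0.000837681
  p_III = [0.84·e^(−0.84·5.3) = 0.84·e^(−4.4520) = 0.0097904] × [0.0525309] = 0.000514298
  p_IV = [2.76·e^(−2.76·5.3) = 2.76·e^(−14.6280) = 1.22476e-06] × [0.000305742] = 3.74459e-10
Weight by the priors:
  π_I·p_I = 0.27 × 0.00714983 = 0.00193045
  π_II·p_II = 0.41 × 0.000837681 = 0.000343449
  π_III·p_III = 0.25 × 0.000514298 = 0.000128575
  π_IV·p_IV = 0.07 × 3.74459e-10 = 2.62121e-11
Denominator: 0.00193045 + 0.000343449 + 0.000128575 + 2.62121e-11 = 0.00240248
So the posterior for Group II is 0.000343449 / 0.00240248 ≈ 0.1430.

0.1430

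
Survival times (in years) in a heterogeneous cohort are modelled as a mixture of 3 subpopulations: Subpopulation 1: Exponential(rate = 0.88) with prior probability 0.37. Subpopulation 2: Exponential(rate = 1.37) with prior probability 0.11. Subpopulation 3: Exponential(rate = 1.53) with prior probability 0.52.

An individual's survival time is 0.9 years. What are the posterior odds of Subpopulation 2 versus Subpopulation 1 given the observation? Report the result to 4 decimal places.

The posterior odds equal the prior odds times the likelihood ratio: (π_i/π_j)·(f_i(x)/f_j(x)).
Component likelihoods at x = 0.9 years:
  L_1 = 0.398585
  L_2 = 0.399241
  L_3 = 0.386072
0.0439165 / 0.147477 ≈ 0.2978

0.2978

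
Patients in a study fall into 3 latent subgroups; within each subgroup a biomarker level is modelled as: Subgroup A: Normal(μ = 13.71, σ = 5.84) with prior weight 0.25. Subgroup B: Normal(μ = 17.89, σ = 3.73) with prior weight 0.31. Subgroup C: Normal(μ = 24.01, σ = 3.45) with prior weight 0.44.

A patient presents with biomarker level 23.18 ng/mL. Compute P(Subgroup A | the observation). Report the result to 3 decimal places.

Posterior ∝ prior × likelihood, so P(k | x) ∝ w_k f_k(x); normalise over all components.
Component likelihoods at x = 23.18 ng/mL:
  f_A = (1/(5.84·√(2π)))·exp(−(23.18−13.71)²/(2·5.84²)) = 0.068312·exp(-1.31475) = 0.0183446
  f_B = (1/(3.73·√(2π)))·exp(−(23.18−17.89)²/(2·3.73²)) = 0.106955·exp(-1.00569) = 0.0391234
  f_C = (1/(3.45·√(2π)))·exp(−(23.18−24.01)²/(2·3.45²)) = 0.115635·exp(-0.02894) = 0.112337
Prior × likelihood for each component:
  w_A·f_A = 0.25 × 0.0183446 = 0.00458614
  w_B·f_B = 0.31 × 0.0391234 = 0.0121282
  w_C·f_C = 0.44 × 0.112337 = 0.0494283
Evidence: 0.00458614 + 0.0121282 + 0.0494283 = 0.0661427
Responsibility of Subgroup A: 0.00458614 / 0.0661427 ≈ 0.069

0.069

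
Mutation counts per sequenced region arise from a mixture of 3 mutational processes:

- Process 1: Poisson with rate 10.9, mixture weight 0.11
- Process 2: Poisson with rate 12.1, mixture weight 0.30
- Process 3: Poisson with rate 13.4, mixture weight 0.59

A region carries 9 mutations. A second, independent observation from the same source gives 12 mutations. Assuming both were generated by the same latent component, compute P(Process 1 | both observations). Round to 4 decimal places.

The responsibility of component k is π_k f_k(x) divided by Σ_j π_j f_j(x).
Since both observations come from the same component, the likelihood for component k is f_k(x₁)·f_k(x₂).
  f_1 = [0.110475] × [0.108385] = 0.0119739
  f_2 = [0.0851809] × [0.114321] = 0.00973792
  f_3 = [0.0581613] × [0.106017] = 0.00616607
Prior × likelihood for each component:
  π_1·f_1 = 0.11 × 0.0119739 = 0.00131713
  π_2·f_2 = 0.30 × 0.00973792 = 0.00292138
  π_3·f_3 = 0.59 × 0.00616607 = 0.00363798
Marginal: 0.00131713 + 0.00292138 + 0.00363798 = 0.00787649
Responsibility of Process 1: 0.00131713 / 0.00787649 ≈ 0.1672

0.1672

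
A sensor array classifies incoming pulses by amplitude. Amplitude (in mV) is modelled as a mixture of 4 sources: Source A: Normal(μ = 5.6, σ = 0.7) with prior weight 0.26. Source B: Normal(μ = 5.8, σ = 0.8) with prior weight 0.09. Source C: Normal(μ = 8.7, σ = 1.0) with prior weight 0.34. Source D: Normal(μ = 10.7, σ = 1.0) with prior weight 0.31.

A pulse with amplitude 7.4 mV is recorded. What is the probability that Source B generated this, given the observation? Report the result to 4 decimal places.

By Bayes' theorem, P(k | x) = P(Z=k) f_k(x) / Σ_j P(Z=j) f_j(x).
Evaluate each component's likelihood at the observed value:
  f_A = 0.0208921
  f_B = 0.0674887
  f_C = 0.171369
  f_D = 0.00172257
Multiply by the mixture weights:
  P(Z=A)·f_A = 0.26 × 0.0208921 = 0.00543194
  P(Z=B)·f_B = 0.09 × 0.0674887 = 0.00607398
  P(Z=C)·f_C = 0.34 × 0.171369 = 0.0582653
  P(Z=D)·f_D = 0.31 × 0.00172257 = 0.000533996
Denominator: 0.00543194 + 0.00607398 + 0.0582653 + 0.000533996 = 0.0703052
P(Source B | data) = 0.00607398 / 0.0703052 ≈ 0.0864

0.0864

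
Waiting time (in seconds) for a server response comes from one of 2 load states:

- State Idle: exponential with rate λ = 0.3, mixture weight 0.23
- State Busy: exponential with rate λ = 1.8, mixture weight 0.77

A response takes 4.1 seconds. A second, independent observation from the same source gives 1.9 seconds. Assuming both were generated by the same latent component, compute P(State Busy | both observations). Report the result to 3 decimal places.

Posterior ∝ prior × likelihood, so P(k | x) ∝ π_k f_k(x); normalise over all components.
Since both observations come from the same component, the likelihood for component k is f_k(x₁)·f_k(x₂).
  p_Idle = [0.0876878] × [0.169658] = 0.0148769
  p_Busy = [0.00112248] × [0.0588824] = 6.60944e-05
Weight by the priors:
  π_Idle·p_Idle = 0.23 × 0.0148769 = 0.00342169
  π_Busy·p_Busy = 0.77 × 6.60944e-05 = 5.08927e-05
Evidence: 0.00342169 + 5.08927e-05 = 0.00347258
P(State Busy | data) = 5.08927e-05 / 0.00347258 ≈ 0.015

0.015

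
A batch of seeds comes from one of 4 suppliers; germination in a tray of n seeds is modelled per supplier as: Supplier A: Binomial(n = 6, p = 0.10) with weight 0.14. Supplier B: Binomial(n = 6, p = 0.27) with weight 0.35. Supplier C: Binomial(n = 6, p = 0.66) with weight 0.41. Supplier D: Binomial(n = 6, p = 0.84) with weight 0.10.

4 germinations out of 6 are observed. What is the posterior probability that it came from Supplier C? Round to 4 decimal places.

0.7980

By Bayes' theorem, P(k | x) = π_k f_k(x) / Σ_j π_j f_j(x).
Component likelihoods at x = 4 germinations out of 6:
  p_A = 0.001215
  p_B = 0.0424807
  p_C = 0.329022
  p_D = 0.191183
Weight by the priors:
  π_A·p_A = 0.14 × 0.001215 = 0.0001701
  π_B·p_B = 0.35 × 0.0424807 = 0.0148683
  π_C·p_C = 0.41 × 0.329022 = 0.134899
  π_D·p_D = 0.10 × 0.191183 = 0.0191183
Denominator: 0.0001701 + 0.0148683 + 0.134899 + 0.0191183 = 0.169056
P(Supplier C | data) ≈ 0.7980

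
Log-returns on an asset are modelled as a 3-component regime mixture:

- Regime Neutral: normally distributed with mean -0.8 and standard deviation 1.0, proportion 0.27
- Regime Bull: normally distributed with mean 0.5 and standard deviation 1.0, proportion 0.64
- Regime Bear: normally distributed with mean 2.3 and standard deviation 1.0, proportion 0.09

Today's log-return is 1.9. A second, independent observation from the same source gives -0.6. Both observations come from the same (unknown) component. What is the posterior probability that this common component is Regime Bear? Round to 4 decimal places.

Apply Bayes' rule: the posterior for each component is proportional to its prior times its likelihood at x.
Since both observations come from the same component, the likelihood for component k is f_k(x₁)·f_k(x₂).
  L_Neutral = [(1/(1.0·√(2π)))·exp(−(1.9−-0.8)²/(2·1.0²)) = 0.398942·exp(-3.64500) = 0.0104209] × [0.391043] = 0.00407503
  L_Bull = [(1/(1.0·√(2π)))·exp(−(1.9−0.5)²/(2·1.0²)) = 0.398942·exp(-0.98000) = 0.149727] × [0.217852] = 0.0326185
  L_Bear = [(1/(1.0·√(2π)))·exp(−(1.9−2.3)²/(2·1.0²)) = 0.398942·exp(-0.08000) = 0.36827] × [0.00595253] = 0.00219214
Multiply by the mixture weights:
  π_Neutral·L_Neutral = 0.27 × 0.00407503 = 0.00110026
  π_Bull·L_Bull = 0.64 × 0.0326185 = 0.0208758
  π_Bear·L_Bear = 0.09 × 0.00219214 = 0.000197293
Sum: 0.00110026 + 0.0208758 + 0.000197293 = 0.0221734
P(Regime Bear | x₁,x₂) = 0.000197293 / 0.0221734 ≈ 0.0089

0.0089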